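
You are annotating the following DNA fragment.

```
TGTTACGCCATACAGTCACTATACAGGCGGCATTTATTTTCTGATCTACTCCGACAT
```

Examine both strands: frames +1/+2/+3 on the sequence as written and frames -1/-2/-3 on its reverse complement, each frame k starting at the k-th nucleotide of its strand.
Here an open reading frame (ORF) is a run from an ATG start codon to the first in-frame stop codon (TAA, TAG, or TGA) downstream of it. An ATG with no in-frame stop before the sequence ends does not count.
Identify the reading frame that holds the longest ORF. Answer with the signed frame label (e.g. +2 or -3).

-1

Reverse complement (5'→3'): ATGTCGGAGTAGATCAGAAAATAAATGCCGCCTGTATAGTGACTGTATGGCGTAACA
Frame +1: TGT TAC GCC ATA CAG TCA CTA TAC AGG CGG CAT TTA TTT TCT GAT CTA CTC CGA CAT — no ATG→stop ORF.
Frame +2: GTT ACG CCA TAC AGT CAC TAT ACA GGC GGC ATT TAT TTT CTG ATC TAC TCC GAC — no ATG→stop ORF.
Frame +3: TTA CGC CAT ACA GTC ACT ATA CAG GCG GCA TTT ATT TTC TGA TCT ACT CCG ACA — no ATG→stop ORF.
Frame -1: ATG TCG GAG TAG ATC AGA AAA TAA ATG CCG CCT GTA TAG TGA CTG TAT GGC GTA ACA — ATG at 1, stop TAG at 10 → 12 nt; ATG at 25, stop TAG at 37 → 15 nt.
Frame -2: TGT CGG AGT AGA TCA GAA AAT AAA TGC CGC CTG TAT AGT GAC TGT ATG GCG TAA — ATG at 47, stop TAA at 53 → 9 nt.
Frame -3: GTC GGA GTA GAT CAG AAA ATA AAT GCC GCC TGT ATA GTG ACT GTA TGG CGT AAC — no ATG→stop ORF.
Longest ORF is 15 nt in frame -1 (positions 25–39).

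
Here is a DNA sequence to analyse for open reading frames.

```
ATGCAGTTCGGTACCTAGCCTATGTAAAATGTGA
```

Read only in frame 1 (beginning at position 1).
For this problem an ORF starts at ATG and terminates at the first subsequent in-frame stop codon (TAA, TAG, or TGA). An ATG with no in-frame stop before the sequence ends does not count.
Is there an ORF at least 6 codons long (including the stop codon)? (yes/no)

Frame 1: ATG CAG TTC GGT ACC TAG CCT ATG TAA AAT GTG — ATG at 1, stop TAG at 16 → 18 nt; ATG at 22, stop TAA at 25 → 6 nt.
Frame 1 has an ORF of 6 codons (positions 1–18) ≥ 6, so yes.

yes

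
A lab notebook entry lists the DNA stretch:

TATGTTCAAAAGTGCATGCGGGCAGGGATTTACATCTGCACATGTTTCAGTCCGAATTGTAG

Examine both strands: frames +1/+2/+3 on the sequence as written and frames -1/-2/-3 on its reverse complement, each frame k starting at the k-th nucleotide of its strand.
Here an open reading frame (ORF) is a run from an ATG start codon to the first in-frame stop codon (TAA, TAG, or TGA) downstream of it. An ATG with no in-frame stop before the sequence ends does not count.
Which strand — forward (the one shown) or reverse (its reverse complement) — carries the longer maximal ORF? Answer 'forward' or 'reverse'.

Reverse complement (5'→3'): CTACAATTCGGACTGAAACATGTGCAGATGTAAATCCCTGCCCGCATGCACTTTTGAACATA
Frame +1: TAT GTT CAA AAG TGC ATG CGG GCA GGG ATT TAC ATC TGC ACA TGT TTC AGT CCG AAT TGT — no ATG→stop ORF.
Frame +2: ATG TTC AAA AGT GCA TGC GGG CAG GGA TTT ACA TCT GCA CAT GTT TCA GTC CGA ATT GTA — no ATG→stop ORF.
Frame +3: TGT TCA AAA GTG CAT GCG GGC AGG GAT TTA CAT CTG CAC ATG TTT CAG TCC GAA TTG TAG — ATG at 42, stop TAG at 60 → 21 nt.
Frame -1: CTA CAA TTC GGA CTG AAA CAT GTG CAG ATG TAA ATC CCT GCC CGC ATG CAC TTT TGA ACA — ATG at 28, stop TAA at 31 → 6 nt; ATG at 46, stop TGA at 55 → 12 nt.
Frame -2: TAC AAT TCG GAC TGA AAC ATG TGC AGA TGT AAA TCC CTG CCC GCA TGC ACT TTT GAA CAT — no ATG→stop ORF.
Frame -3: ACA ATT CGG ACT GAA ACA TGT GCA GAT GTA AAT CCC TGC CCG CAT GCA CTT TTG AAC ATA — no ATG→stop ORF.
Forward-strand max 21 nt; reverse-strand max 12 nt. The forward strand has the longer ORF.

forward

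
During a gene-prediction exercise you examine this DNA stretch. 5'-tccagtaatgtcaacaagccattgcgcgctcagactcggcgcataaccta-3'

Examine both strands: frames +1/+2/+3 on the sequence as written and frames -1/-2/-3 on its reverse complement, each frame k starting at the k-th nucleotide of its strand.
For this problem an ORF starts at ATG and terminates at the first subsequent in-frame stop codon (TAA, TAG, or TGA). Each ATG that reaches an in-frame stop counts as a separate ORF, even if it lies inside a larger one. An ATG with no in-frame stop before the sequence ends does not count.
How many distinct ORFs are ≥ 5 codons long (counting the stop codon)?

2

Reverse complement (5'→3'): TAGGTTATGCGCCGAGTCTGAGCGCGCAATGGCTTGTTGACATTACTGGA
Frame +1: TCC AGT AAT GTC AAC AAG CCA TTG CGC GCT CAG ACT CGG CGC ATA ACC — no ATG→stop ORF.
Frame +2: CCA GTA ATG TCA ACA AGC CAT TGC GCG CTC AGA CTC GGC GCA TAA CCT — ATG at 8, stop TAA at 44 → 39 nt.
Frame +3: CAG TAA TGT CAA CAA GCC ATT GCG CGC TCA GAC TCG GCG CAT AAC CTA — no ATG→stop ORF.
Frame -1: TAG GTT ATG CGC CGA GTC TGA GCG CGC AAT GGC TTG TTG ACA TTA CTG — ATG at 7, stop TGA at 19 → 15 nt.
Frame -2: AGG TTA TGC GCC GAG TCT GAG CGC GCA ATG GCT TGT TGA CAT TAC TGG — ATG at 29, stop TGA at 38 → 12 nt.
Frame -3: GGT TAT GCG CCG AGT CTG AGC GCG CAA TGG CTT GTT GAC ATT ACT GGA — no ATG→stop ORF.
ORFs ≥ 5 codons: frame +2 8–46 (13 codons), frame -1 7–21 (5 codons). Count = 2.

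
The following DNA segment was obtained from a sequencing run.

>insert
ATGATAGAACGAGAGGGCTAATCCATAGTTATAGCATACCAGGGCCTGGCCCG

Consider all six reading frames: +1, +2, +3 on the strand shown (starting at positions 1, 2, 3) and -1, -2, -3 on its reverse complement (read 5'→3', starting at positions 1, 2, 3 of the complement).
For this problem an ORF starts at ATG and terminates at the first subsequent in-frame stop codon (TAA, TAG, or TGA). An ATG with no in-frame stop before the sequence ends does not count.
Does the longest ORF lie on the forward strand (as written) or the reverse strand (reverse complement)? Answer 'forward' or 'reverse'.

Reverse complement (5'→3'): CGGGCCAGGCCCTGGTATGCTATAACTATGGATTAGCCCTCTCGTTCTATCAT
Frame +1: ATG ATA GAA CGA GAG GGC TAA TCC ATA GTT ATA GCA TAC CAG GGC CTG GCC — ATG at 1, stop TAA at 19 → 21 nt.
Frame +2: TGA TAG AAC GAG AGG GCT AAT CCA TAG TTA TAG CAT ACC AGG GCC TGG CCC — no ATG→stop ORF.
Frame +3: GAT AGA ACG AGA GGG CTA ATC CAT AGT TAT AGC ATA CCA GGG CCT GGC CCG — no ATG→stop ORF.
Frame -1: CGG GCC AGG CCC TGG TAT GCT ATA ACT ATG GAT TAG CCC TCT CGT TCT ATC — ATG at 28, stop TAG at 34 → 9 nt.
Frame -2: GGG CCA GGC CCT GGT ATG CTA TAA CTA TGG ATT AGC CCT CTC GTT CTA TCA — ATG at 17, stop TAA at 23 → 9 nt.
Frame -3: GGC CAG GCC CTG GTA TGC TAT AAC TAT GGA TTA GCC CTC TCG TTC TAT CAT — no ATG→stop ORF.
Forward-strand max 21 nt; reverse-strand max 9 nt. The forward strand has the longer ORF.

forward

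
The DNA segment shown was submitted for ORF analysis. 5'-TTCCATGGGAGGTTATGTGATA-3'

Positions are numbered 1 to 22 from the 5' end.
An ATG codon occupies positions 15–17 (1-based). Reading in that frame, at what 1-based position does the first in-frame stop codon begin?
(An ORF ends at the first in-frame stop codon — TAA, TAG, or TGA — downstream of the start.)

Codons from position 15: ATG (15–17), TGA (18–20).
TGA is a stop codon; it begins at position 18.

18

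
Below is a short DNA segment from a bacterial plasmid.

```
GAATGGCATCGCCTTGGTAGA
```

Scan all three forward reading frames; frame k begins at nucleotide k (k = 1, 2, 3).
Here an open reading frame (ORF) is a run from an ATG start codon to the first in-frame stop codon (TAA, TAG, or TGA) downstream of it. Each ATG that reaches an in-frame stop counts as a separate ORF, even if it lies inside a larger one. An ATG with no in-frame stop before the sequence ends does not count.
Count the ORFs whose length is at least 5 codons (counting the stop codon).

1

Frame 1: GAA TGG CAT CGC CTT GGT AGA — no ATG→stop ORF.
Frame 2: AAT GGC ATC GCC TTG GTA — no ATG→stop ORF.
Frame 3: ATG GCA TCG CCT TGG TAG — ATG at 3, stop TAG at 18 → 18 nt.
ORFs ≥ 5 codons: frame 3 3–20 (6 codons). Count = 1.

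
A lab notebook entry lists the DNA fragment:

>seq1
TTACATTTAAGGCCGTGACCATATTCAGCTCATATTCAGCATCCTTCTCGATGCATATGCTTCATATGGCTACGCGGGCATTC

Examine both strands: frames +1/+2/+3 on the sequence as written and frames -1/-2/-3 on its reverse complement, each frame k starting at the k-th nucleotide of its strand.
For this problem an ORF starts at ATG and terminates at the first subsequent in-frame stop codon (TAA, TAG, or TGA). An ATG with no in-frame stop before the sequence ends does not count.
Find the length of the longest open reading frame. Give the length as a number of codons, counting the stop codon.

Reverse complement (5'→3'): GAATGCCCGCGTAGCCATATGAAGCATATGCATCGAGAAGGATGCTGAATATGAGCTGAATATGGTCACGGCCTTAAATGTAA
Frame +1: TTA CAT TTA AGG CCG TGA CCA TAT TCA GCT CAT ATT CAG CAT CCT TCT CGA TGC ATA TGC TTC ATA TGG CTA CGC GGG CAT — no ATG→stop ORF.
Frame +2: TAC ATT TAA GGC CGT GAC CAT ATT CAG CTC ATA TTC AGC ATC CTT CTC GAT GCA TAT GCT TCA TAT GGC TAC GCG GGC ATT — no ATG→stop ORF.
Frame +3: ACA TTT AAG GCC GTG ACC ATA TTC AGC TCA TAT TCA GCA TCC TTC TCG ATG CAT ATG CTT CAT ATG GCT ACG CGG GCA TTC — no ATG→stop ORF.
Frame -1: GAA TGC CCG CGT AGC CAT ATG AAG CAT ATG CAT CGA GAA GGA TGC TGA ATA TGA GCT GAA TAT GGT CAC GGC CTT AAA TGT — ATG at 19, stop TGA at 46 → 30 nt; ATG at 28, stop TGA at 46 → 21 nt.
Frame -2: AAT GCC CGC GTA GCC ATA TGA AGC ATA TGC ATC GAG AAG GAT GCT GAA TAT GAG CTG AAT ATG GTC ACG GCC TTA AAT GTA — no ATG→stop ORF.
Frame -3: ATG CCC GCG TAG CCA TAT GAA GCA TAT GCA TCG AGA AGG ATG CTG AAT ATG AGC TGA ATA TGG TCA CGG CCT TAA ATG TAA — ATG at 3, stop TAG at 12 → 12 nt; ATG at 42, stop TGA at 57 → 18 nt; ATG at 51, stop TGA at 57 → 9 nt; ATG at 78, stop TAA at 81 → 6 nt.
Longest: frame -1, positions 19–48, 30 nt = 10 codons = 9 aa. → 10 codons.

10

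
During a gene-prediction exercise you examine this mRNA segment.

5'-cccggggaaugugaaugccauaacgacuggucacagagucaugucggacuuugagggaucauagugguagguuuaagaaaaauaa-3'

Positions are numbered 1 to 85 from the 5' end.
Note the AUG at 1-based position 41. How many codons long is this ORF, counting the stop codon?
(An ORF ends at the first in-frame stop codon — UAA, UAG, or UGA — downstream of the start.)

Codons from position 41: AUG (41–43), UCG (44–46), GAC (47–49), UUU (50–52), GAG (53–55), GGA (56–58), UCA (59–61), UAG (62–64).
UAG is the first in-frame stop; that's 8 codons including the stop.

8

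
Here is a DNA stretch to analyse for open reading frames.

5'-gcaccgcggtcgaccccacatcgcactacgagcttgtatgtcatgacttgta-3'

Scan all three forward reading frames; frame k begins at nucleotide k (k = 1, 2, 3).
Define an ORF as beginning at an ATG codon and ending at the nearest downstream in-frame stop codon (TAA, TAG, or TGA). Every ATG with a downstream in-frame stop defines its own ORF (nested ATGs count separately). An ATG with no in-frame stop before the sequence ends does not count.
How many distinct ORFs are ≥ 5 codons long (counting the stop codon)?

Frame 1: GCA CCG CGG TCG ACC CCA CAT CGC ACT ACG AGC TTG TAT GTC ATG ACT TGT — no ATG→stop ORF.
Frame 2: CAC CGC GGT CGA CCC CAC ATC GCA CTA CGA GCT TGT ATG TCA TGA CTT GTA — ATG at 38, stop TGA at 44 → 9 nt.
Frame 3: ACC GCG GTC GAC CCC ACA TCG CAC TAC GAG CTT GTA TGT CAT GAC TTG — no ATG→stop ORF.
No ORF reaches 5 codons. Count = 0.

0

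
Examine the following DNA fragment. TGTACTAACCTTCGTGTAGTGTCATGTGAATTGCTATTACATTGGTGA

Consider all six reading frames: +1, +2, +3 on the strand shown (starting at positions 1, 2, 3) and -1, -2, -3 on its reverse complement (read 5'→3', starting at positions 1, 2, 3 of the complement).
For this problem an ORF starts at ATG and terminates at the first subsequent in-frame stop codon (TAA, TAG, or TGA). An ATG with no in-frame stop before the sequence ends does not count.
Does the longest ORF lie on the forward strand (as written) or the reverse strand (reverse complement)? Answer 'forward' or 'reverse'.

reverse

Reverse complement (5'→3'): TCACCAATGTAATAGCAATTCACATGACACTACACGAAGGTTAGTACA
Frame +1: TGT ACT AAC CTT CGT GTA GTG TCA TGT GAA TTG CTA TTA CAT TGG TGA — no ATG→stop ORF.
Frame +2: GTA CTA ACC TTC GTG TAG TGT CAT GTG AAT TGC TAT TAC ATT GGT — no ATG→stop ORF.
Frame +3: TAC TAA CCT TCG TGT AGT GTC ATG TGA ATT GCT ATT ACA TTG GTG — ATG at 24, stop TGA at 27 → 6 nt.
Frame -1: TCA CCA ATG TAA TAG CAA TTC ACA TGA CAC TAC ACG AAG GTT AGT ACA — ATG at 7, stop TAA at 10 → 6 nt.
Frame -2: CAC CAA TGT AAT AGC AAT TCA CAT GAC ACT ACA CGA AGG TTA GTA — no ATG→stop ORF.
Frame -3: ACC AAT GTA ATA GCA ATT CAC ATG ACA CTA CAC GAA GGT TAG TAC — ATG at 24, stop TAG at 42 → 21 nt.
Forward-strand max 6 nt; reverse-strand max 21 nt. The reverse strand has the longer ORF.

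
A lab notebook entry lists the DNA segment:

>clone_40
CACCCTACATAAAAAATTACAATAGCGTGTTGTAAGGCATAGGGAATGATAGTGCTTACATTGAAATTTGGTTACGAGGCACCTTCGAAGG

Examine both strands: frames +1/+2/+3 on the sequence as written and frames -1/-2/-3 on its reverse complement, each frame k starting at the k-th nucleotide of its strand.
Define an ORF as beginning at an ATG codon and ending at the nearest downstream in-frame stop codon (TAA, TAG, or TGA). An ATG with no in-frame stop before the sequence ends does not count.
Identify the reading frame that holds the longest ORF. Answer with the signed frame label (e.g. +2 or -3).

Reverse complement (5'→3'): CCTTCGAAGGTGCCTCGTAACCAAATTTCAATGTAAGCACTATCATTCCCTATGCCTTACAACACGCTATTGTAATTTTTTATGTAGGGTG
Frame +1: CAC CCT ACA TAA AAA ATT ACA ATA GCG TGT TGT AAG GCA TAG GGA ATG ATA GTG CTT ACA TTG AAA TTT GGT TAC GAG GCA CCT TCG AAG — no ATG→stop ORF.
Frame +2: ACC CTA CAT AAA AAA TTA CAA TAG CGT GTT GTA AGG CAT AGG GAA TGA TAG TGC TTA CAT TGA AAT TTG GTT ACG AGG CAC CTT CGA AGG — no ATG→stop ORF.
Frame +3: CCC TAC ATA AAA AAT TAC AAT AGC GTG TTG TAA GGC ATA GGG AAT GAT AGT GCT TAC ATT GAA ATT TGG TTA CGA GGC ACC TTC GAA — no ATG→stop ORF.
Frame -1: CCT TCG AAG GTG CCT CGT AAC CAA ATT TCA ATG TAA GCA CTA TCA TTC CCT ATG CCT TAC AAC ACG CTA TTG TAA TTT TTT ATG TAG GGT — ATG at 31, stop TAA at 34 → 6 nt; ATG at 52, stop TAA at 73 → 24 nt; ATG at 82, stop TAG at 85 → 6 nt.
Frame -2: CTT CGA AGG TGC CTC GTA ACC AAA TTT CAA TGT AAG CAC TAT CAT TCC CTA TGC CTT ACA ACA CGC TAT TGT AAT TTT TTA TGT AGG GTG — no ATG→stop ORF.
Frame -3: TTC GAA GGT GCC TCG TAA CCA AAT TTC AAT GTA AGC ACT ATC ATT CCC TAT GCC TTA CAA CAC GCT ATT GTA ATT TTT TAT GTA GGG — no ATG→stop ORF.
Longest ORF is 24 nt in frame -1 (positions 52–75).

-1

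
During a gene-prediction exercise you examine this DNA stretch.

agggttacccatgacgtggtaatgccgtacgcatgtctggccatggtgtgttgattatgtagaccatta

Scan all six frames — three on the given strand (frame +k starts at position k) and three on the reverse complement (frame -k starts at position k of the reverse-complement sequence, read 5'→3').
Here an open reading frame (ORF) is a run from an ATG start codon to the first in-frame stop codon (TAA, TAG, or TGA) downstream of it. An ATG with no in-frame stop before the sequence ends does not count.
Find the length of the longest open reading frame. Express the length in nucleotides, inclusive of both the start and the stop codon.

63

Reverse complement (5'→3'): TAATGGTCTACATAATCAACACACCATGGCCAGACATGCGTACGGCATTACCACGTCATGGGTAACCCT
Frame +1: AGG GTT ACC CAT GAC GTG GTA ATG CCG TAC GCA TGT CTG GCC ATG GTG TGT TGA TTA TGT AGA CCA TTA — ATG at 22, stop TGA at 52 → 33 nt; ATG at 43, stop TGA at 52 → 12 nt.
Frame +2: GGG TTA CCC ATG ACG TGG TAA TGC CGT ACG CAT GTC TGG CCA TGG TGT GTT GAT TAT GTA GAC CAT — ATG at 11, stop TAA at 20 → 12 nt.
Frame +3: GGT TAC CCA TGA CGT GGT AAT GCC GTA CGC ATG TCT GGC CAT GGT GTG TTG ATT ATG TAG ACC ATT — ATG at 33, stop TAG at 60 → 30 nt; ATG at 57, stop TAG at 60 → 6 nt.
Frame -1: TAA TGG TCT ACA TAA TCA ACA CAC CAT GGC CAG ACA TGC GTA CGG CAT TAC CAC GTC ATG GGT AAC CCT — no ATG→stop ORF.
Frame -2: AAT GGT CTA CAT AAT CAA CAC ACC ATG GCC AGA CAT GCG TAC GGC ATT ACC ACG TCA TGG GTA ACC — no ATG→stop ORF.
Frame -3: ATG GTC TAC ATA ATC AAC ACA CCA TGG CCA GAC ATG CGT ACG GCA TTA CCA CGT CAT GGG TAA CCC — ATG at 3, stop TAA at 63 → 63 nt; ATG at 36, stop TAA at 63 → 30 nt.
Longest: frame -3, positions 3–65, 63 nt = 21 codons = 20 aa. → 63 nucleotides.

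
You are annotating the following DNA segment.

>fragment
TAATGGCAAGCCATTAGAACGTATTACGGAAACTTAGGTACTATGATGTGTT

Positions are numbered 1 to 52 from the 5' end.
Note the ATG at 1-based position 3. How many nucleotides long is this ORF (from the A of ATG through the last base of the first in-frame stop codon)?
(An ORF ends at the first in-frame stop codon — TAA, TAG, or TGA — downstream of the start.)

15

Codons from position 3: ATG (3–5), GCA (6–8), AGC (9–11), CAT (12–14), TAG (15–17).
TAG is the first in-frame stop; ORF spans 3–17, 15 nucleotides.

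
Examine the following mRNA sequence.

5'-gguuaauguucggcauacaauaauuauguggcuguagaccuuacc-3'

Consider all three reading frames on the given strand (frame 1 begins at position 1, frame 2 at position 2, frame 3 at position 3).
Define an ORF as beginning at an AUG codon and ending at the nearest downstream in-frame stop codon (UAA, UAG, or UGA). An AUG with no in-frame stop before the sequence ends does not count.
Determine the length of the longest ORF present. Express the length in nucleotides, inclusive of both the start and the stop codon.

Frame 1: GGU UAA UGU UCG GCA UAC AAU AAU UAU GUG GCU GUA GAC CUU ACC — no AUG→stop ORF.
Frame 2: GUU AAU GUU CGG CAU ACA AUA AUU AUG UGG CUG UAG ACC UUA — AUG at 26, stop UAG at 35 → 12 nt.
Frame 3: UUA AUG UUC GGC AUA CAA UAA UUA UGU GGC UGU AGA CCU UAC — AUG at 6, stop UAA at 21 → 18 nt.
Longest: frame 3, positions 6–23, 18 nt = 6 codons = 5 aa. → 18 nucleotides.

18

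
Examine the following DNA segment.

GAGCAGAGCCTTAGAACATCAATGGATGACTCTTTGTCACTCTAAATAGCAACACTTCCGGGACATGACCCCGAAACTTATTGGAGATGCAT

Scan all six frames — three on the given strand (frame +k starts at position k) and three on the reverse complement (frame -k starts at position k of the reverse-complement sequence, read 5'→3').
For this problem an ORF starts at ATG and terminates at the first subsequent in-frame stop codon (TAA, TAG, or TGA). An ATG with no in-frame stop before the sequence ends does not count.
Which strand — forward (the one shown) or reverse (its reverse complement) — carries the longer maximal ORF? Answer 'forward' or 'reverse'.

reverse

Reverse complement (5'→3'): ATGCATCTCCAATAAGTTTCGGGGTCATGTCCCGGAAGTGTTGCTATTTAGAGTGACAAAGAGTCATCCATTGATGTTCTAAGGCTCTGCTC
Frame +1: GAG CAG AGC CTT AGA ACA TCA ATG GAT GAC TCT TTG TCA CTC TAA ATA GCA ACA CTT CCG GGA CAT GAC CCC GAA ACT TAT TGG AGA TGC — ATG at 22, stop TAA at 43 → 24 nt.
Frame +2: AGC AGA GCC TTA GAA CAT CAA TGG ATG ACT CTT TGT CAC TCT AAA TAG CAA CAC TTC CGG GAC ATG ACC CCG AAA CTT ATT GGA GAT GCA — ATG at 26, stop TAG at 47 → 24 nt.
Frame +3: GCA GAG CCT TAG AAC ATC AAT GGA TGA CTC TTT GTC ACT CTA AAT AGC AAC ACT TCC GGG ACA TGA CCC CGA AAC TTA TTG GAG ATG CAT — no ATG→stop ORF.
Frame -1: ATG CAT CTC CAA TAA GTT TCG GGG TCA TGT CCC GGA AGT GTT GCT ATT TAG AGT GAC AAA GAG TCA TCC ATT GAT GTT CTA AGG CTC TGC — ATG at 1, stop TAA at 13 → 15 nt.
Frame -2: TGC ATC TCC AAT AAG TTT CGG GGT CAT GTC CCG GAA GTG TTG CTA TTT AGA GTG ACA AAG AGT CAT CCA TTG ATG TTC TAA GGC TCT GCT — ATG at 74, stop TAA at 80 → 9 nt.
Frame -3: GCA TCT CCA ATA AGT TTC GGG GTC ATG TCC CGG AAG TGT TGC TAT TTA GAG TGA CAA AGA GTC ATC CAT TGA TGT TCT AAG GCT CTG CTC — ATG at 27, stop TGA at 54 → 30 nt.
Forward-strand max 24 nt; reverse-strand max 30 nt. The reverse strand has the longer ORF.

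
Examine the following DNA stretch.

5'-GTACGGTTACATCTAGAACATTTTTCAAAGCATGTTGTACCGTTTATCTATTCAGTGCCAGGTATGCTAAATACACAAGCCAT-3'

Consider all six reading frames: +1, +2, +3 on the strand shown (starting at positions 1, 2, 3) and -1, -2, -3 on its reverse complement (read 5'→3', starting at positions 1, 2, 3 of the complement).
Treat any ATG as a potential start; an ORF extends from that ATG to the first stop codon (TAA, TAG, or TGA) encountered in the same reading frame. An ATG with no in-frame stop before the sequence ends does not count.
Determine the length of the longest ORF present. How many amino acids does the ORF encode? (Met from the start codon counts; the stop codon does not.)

Reverse complement (5'→3'): ATGGCTTGTGTATTTAGCATACCTGGCACTGAATAGATAAACGGTACAACATGCTTTGAAAAATGTTCTAGATGTAACCGTAC
Frame +1: GTA CGG TTA CAT CTA GAA CAT TTT TCA AAG CAT GTT GTA CCG TTT ATC TAT TCA GTG CCA GGT ATG CTA AAT ACA CAA GCC — no ATG→stop ORF.
Frame +2: TAC GGT TAC ATC TAG AAC ATT TTT CAA AGC ATG TTG TAC CGT TTA TCT ATT CAG TGC CAG GTA TGC TAA ATA CAC AAG CCA — ATG at 32, stop TAA at 68 → 39 nt.
Frame +3: ACG GTT ACA TCT AGA ACA TTT TTC AAA GCA TGT TGT ACC GTT TAT CTA TTC AGT GCC AGG TAT GCT AAA TAC ACA AGC CAT — no ATG→stop ORF.
Frame -1: ATG GCT TGT GTA TTT AGC ATA CCT GGC ACT GAA TAG ATA AAC GGT ACA ACA TGC TTT GAA AAA TGT TCT AGA TGT AAC CGT — ATG at 1, stop TAG at 34 → 36 nt.
Frame -2: TGG CTT GTG TAT TTA GCA TAC CTG GCA CTG AAT AGA TAA ACG GTA CAA CAT GCT TTG AAA AAT GTT CTA GAT GTA ACC GTA — no ATG→stop ORF.
Frame -3: GGC TTG TGT ATT TAG CAT ACC TGG CAC TGA ATA GAT AAA CGG TAC AAC ATG CTT TGA AAA ATG TTC TAG ATG TAA CCG TAC — ATG at 51, stop TGA at 57 → 9 nt; ATG at 63, stop TAG at 69 → 9 nt; ATG at 72, stop TAA at 75 → 6 nt.
Longest: frame +2, positions 32–70, 39 nt = 13 codons = 12 aa. → 12 amino acids.

12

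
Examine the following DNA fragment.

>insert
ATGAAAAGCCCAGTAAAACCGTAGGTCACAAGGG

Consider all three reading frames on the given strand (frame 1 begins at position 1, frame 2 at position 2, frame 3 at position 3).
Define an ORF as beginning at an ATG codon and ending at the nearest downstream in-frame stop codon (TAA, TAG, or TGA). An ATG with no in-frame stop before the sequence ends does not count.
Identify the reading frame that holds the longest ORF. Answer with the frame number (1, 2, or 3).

1

Frame 1: ATG AAA AGC CCA GTA AAA CCG TAG GTC ACA AGG — ATG at 1, stop TAG at 22 → 24 nt.
Frame 2: TGA AAA GCC CAG TAA AAC CGT AGG TCA CAA GGG — no ATG→stop ORF.
Frame 3: GAA AAG CCC AGT AAA ACC GTA GGT CAC AAG — no ATG→stop ORF.
Longest ORF is 24 nt in frame 1 (positions 1–24).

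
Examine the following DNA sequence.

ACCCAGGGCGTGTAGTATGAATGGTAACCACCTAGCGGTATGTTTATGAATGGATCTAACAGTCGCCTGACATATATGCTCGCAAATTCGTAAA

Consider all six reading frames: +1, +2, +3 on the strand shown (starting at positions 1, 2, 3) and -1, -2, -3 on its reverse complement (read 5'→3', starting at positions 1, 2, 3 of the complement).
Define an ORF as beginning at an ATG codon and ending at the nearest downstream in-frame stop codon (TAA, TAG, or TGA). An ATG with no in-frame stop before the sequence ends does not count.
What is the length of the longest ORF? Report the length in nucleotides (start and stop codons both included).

54

Reverse complement (5'→3'): TTTACGAATTTGCGAGCATATATGTCAGGCGACTGTTAGATCCATTCATAAACATACCGCTAGGTGGTTACCATTCATACTACACGCCCTGGGT
Frame +1: ACC CAG GGC GTG TAG TAT GAA TGG TAA CCA CCT AGC GGT ATG TTT ATG AAT GGA TCT AAC AGT CGC CTG ACA TAT ATG CTC GCA AAT TCG TAA — ATG at 40, stop TAA at 91 → 54 nt; ATG at 46, stop TAA at 91 → 48 nt; ATG at 76, stop TAA at 91 → 18 nt.
Frame +2: CCC AGG GCG TGT AGT ATG AAT GGT AAC CAC CTA GCG GTA TGT TTA TGA ATG GAT CTA ACA GTC GCC TGA CAT ATA TGC TCG CAA ATT CGT AAA — ATG at 17, stop TGA at 47 → 33 nt; ATG at 50, stop TGA at 68 → 21 nt.
Frame +3: CCA GGG CGT GTA GTA TGA ATG GTA ACC ACC TAG CGG TAT GTT TAT GAA TGG ATC TAA CAG TCG CCT GAC ATA TAT GCT CGC AAA TTC GTA — ATG at 21, stop TAG at 33 → 15 nt.
Frame -1: TTT ACG AAT TTG CGA GCA TAT ATG TCA GGC GAC TGT TAG ATC CAT TCA TAA ACA TAC CGC TAG GTG GTT ACC ATT CAT ACT ACA CGC CCT GGG — ATG at 22, stop TAG at 37 → 18 nt.
Frame -2: TTA CGA ATT TGC GAG CAT ATA TGT CAG GCG ACT GTT AGA TCC ATT CAT AAA CAT ACC GCT AGG TGG TTA CCA TTC ATA CTA CAC GCC CTG GGT — no ATG→stop ORF.
Frame -3: TAC GAA TTT GCG AGC ATA TAT GTC AGG CGA CTG TTA GAT CCA TTC ATA AAC ATA CCG CTA GGT GGT TAC CAT TCA TAC TAC ACG CCC TGG — no ATG→stop ORF.
Longest: frame +1, positions 40–93, 54 nt = 18 codons = 17 aa. → 54 nucleotides.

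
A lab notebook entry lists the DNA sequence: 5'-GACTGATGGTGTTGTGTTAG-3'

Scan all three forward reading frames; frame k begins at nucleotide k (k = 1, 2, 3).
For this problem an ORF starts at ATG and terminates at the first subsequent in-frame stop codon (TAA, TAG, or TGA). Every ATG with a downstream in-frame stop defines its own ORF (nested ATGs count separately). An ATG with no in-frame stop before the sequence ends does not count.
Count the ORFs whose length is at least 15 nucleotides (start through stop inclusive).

Frame 1: GAC TGA TGG TGT TGT GTT — no ATG→stop ORF.
Frame 2: ACT GAT GGT GTT GTG TTA — no ATG→stop ORF.
Frame 3: CTG ATG GTG TTG TGT TAG — ATG at 6, stop TAG at 18 → 15 nt.
ORFs ≥ 15 nucleotides: frame 3 6–20 (15 nucleotides). Count = 1.

1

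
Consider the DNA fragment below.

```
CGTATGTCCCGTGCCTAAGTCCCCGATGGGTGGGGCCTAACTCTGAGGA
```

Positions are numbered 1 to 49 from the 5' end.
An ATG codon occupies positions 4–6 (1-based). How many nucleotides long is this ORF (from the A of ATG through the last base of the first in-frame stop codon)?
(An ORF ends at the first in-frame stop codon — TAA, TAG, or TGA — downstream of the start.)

Codons from position 4: ATG (4–6), TCC (7–9), CGT (10–12), GCC (13–15), TAA (16–18).
TAA is the first in-frame stop; ORF spans 4–18, 15 nucleotides.

15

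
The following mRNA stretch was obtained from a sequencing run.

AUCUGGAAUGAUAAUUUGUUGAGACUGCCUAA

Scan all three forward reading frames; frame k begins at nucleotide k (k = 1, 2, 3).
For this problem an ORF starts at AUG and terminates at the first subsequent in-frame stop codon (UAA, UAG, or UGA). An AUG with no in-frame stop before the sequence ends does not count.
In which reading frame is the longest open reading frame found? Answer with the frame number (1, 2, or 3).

Frame 1: AUC UGG AAU GAU AAU UUG UUG AGA CUG CCU — no AUG→stop ORF.
Frame 2: UCU GGA AUG AUA AUU UGU UGA GAC UGC CUA — AUG at 8, stop UGA at 20 → 15 nt.
Frame 3: CUG GAA UGA UAA UUU GUU GAG ACU GCC UAA — no AUG→stop ORF.
Longest ORF is 15 nt in frame 2 (positions 8–22).

2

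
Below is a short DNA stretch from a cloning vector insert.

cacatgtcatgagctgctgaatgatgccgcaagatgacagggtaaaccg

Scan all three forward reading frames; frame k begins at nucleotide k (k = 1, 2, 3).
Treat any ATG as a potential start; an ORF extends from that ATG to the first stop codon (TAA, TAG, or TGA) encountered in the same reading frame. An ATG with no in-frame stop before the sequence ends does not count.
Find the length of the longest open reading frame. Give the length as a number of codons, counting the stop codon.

4

Frame 1: CAC ATG TCA TGA GCT GCT GAA TGA TGC CGC AAG ATG ACA GGG TAA ACC — ATG at 4, stop TGA at 10 → 9 nt; ATG at 34, stop TAA at 43 → 12 nt.
Frame 2: ACA TGT CAT GAG CTG CTG AAT GAT GCC GCA AGA TGA CAG GGT AAA CCG — no ATG→stop ORF.
Frame 3: CAT GTC ATG AGC TGC TGA ATG ATG CCG CAA GAT GAC AGG GTA AAC — ATG at 9, stop TGA at 18 → 12 nt.
Longest: frame 1, positions 34–45, 12 nt = 4 codons = 3 aa. → 4 codons.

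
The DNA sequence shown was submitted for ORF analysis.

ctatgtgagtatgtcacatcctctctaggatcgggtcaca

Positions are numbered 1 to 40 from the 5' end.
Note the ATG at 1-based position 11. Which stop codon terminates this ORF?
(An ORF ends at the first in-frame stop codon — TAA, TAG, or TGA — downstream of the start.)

TAG

Codons from position 11: ATG (11–13), TCA (14–16), CAT (17–19), CCT (20–22), CTC (23–25), TAG (26–28).
The first in-frame stop codon is TAG.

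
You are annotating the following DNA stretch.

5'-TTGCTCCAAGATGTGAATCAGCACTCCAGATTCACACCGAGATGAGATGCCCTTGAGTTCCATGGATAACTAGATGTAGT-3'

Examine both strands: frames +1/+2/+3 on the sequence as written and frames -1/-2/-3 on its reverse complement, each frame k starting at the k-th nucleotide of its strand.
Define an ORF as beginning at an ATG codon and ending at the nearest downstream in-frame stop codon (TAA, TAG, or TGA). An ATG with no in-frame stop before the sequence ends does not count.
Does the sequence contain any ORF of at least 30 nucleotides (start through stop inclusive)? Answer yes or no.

no

Reverse complement (5'→3'): ACTACATCTAGTTATCCATGGAACTCAAGGGCATCTCATCTCGGTGTGAATCTGGAGTGCTGATTCACATCTTGGAGCAA
Frame +1: TTG CTC CAA GAT GTG AAT CAG CAC TCC AGA TTC ACA CCG AGA TGA GAT GCC CTT GAG TTC CAT GGA TAA CTA GAT GTA — no ATG→stop ORF.
Frame +2: TGC TCC AAG ATG TGA ATC AGC ACT CCA GAT TCA CAC CGA GAT GAG ATG CCC TTG AGT TCC ATG GAT AAC TAG ATG TAG — ATG at 11, stop TGA at 14 → 6 nt; ATG at 47, stop TAG at 71 → 27 nt; ATG at 62, stop TAG at 71 → 12 nt; ATG at 74, stop TAG at 77 → 6 nt.
Frame +3: GCT CCA AGA TGT GAA TCA GCA CTC CAG ATT CAC ACC GAG ATG AGA TGC CCT TGA GTT CCA TGG ATA ACT AGA TGT AGT — ATG at 42, stop TGA at 54 → 15 nt.
Frame -1: ACT ACA TCT AGT TAT CCA TGG AAC TCA AGG GCA TCT CAT CTC GGT GTG AAT CTG GAG TGC TGA TTC ACA TCT TGG AGC — no ATG→stop ORF.
Frame -2: CTA CAT CTA GTT ATC CAT GGA ACT CAA GGG CAT CTC ATC TCG GTG TGA ATC TGG AGT GCT GAT TCA CAT CTT GGA GCA — no ATG→stop ORF.
Frame -3: TAC ATC TAG TTA TCC ATG GAA CTC AAG GGC ATC TCA TCT CGG TGT GAA TCT GGA GTG CTG ATT CAC ATC TTG GAG CAA — no ATG→stop ORF.
Largest ORF found is 27 nucleotides < 30, so no.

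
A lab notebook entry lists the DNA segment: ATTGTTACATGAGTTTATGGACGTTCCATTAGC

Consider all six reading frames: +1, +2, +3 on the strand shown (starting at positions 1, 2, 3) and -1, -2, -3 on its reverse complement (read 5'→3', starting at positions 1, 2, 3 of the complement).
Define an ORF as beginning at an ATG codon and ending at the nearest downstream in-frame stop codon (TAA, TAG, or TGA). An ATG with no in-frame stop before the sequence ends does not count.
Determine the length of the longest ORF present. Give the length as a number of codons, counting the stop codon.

Reverse complement (5'→3'): GCTAATGGAACGTCCATAAACTCATGTAACAAT
Frame +1: ATT GTT ACA TGA GTT TAT GGA CGT TCC ATT AGC — no ATG→stop ORF.
Frame +2: TTG TTA CAT GAG TTT ATG GAC GTT CCA TTA — no ATG→stop ORF.
Frame +3: TGT TAC ATG AGT TTA TGG ACG TTC CAT TAG — ATG at 9, stop TAG at 30 → 24 nt.
Frame -1: GCT AAT GGA ACG TCC ATA AAC TCA TGT AAC AAT — no ATG→stop ORF.
Frame -2: CTA ATG GAA CGT CCA TAA ACT CAT GTA ACA — ATG at 5, stop TAA at 17 → 15 nt.
Frame -3: TAA TGG AAC GTC CAT AAA CTC ATG TAA CAA — ATG at 24, stop TAA at 27 → 6 nt.
Longest: frame +3, positions 9–32, 24 nt = 8 codons = 7 aa. → 8 codons.

8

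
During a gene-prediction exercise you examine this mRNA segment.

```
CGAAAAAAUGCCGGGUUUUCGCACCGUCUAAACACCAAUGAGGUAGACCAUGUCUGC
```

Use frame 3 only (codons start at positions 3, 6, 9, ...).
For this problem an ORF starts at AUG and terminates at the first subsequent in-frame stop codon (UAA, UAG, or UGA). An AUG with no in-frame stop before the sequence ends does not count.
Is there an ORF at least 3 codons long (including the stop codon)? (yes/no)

no

Frame 3: AAA AAA UGC CGG GUU UUC GCA CCG UCU AAA CAC CAA UGA GGU AGA CCA UGU CUG — no AUG→stop ORF.
Largest ORF found is 0 codons < 3, so no.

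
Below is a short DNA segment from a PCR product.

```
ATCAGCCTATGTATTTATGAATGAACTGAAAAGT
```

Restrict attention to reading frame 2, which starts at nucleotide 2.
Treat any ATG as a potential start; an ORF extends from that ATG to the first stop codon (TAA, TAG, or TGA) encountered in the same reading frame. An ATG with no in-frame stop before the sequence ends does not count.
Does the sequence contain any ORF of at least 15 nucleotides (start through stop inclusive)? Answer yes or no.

Frame 2: TCA GCC TAT GTA TTT ATG AAT GAA CTG AAA AGT — no ATG→stop ORF.
Largest ORF found is 0 nucleotides < 15, so no.

no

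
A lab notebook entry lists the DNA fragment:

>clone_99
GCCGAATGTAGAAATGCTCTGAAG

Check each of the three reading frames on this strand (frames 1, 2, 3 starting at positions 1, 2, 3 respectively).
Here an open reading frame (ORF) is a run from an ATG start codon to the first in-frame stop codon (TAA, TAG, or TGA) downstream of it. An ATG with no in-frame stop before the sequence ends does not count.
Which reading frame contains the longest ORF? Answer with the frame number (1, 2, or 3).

Frame 1: GCC GAA TGT AGA AAT GCT CTG AAG — no ATG→stop ORF.
Frame 2: CCG AAT GTA GAA ATG CTC TGA — ATG at 14, stop TGA at 20 → 9 nt.
Frame 3: CGA ATG TAG AAA TGC TCT GAA — ATG at 6, stop TAG at 9 → 6 nt.
Longest ORF is 9 nt in frame 2 (positions 14–22).

2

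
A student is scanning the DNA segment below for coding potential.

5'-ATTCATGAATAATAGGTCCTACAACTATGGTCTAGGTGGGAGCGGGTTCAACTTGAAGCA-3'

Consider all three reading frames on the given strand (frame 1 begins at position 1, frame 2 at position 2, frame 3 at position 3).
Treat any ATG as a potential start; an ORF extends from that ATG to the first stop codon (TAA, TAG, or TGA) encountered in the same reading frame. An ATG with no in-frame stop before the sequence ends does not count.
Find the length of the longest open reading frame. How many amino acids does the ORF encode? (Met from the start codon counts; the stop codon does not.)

2

Frame 1: ATT CAT GAA TAA TAG GTC CTA CAA CTA TGG TCT AGG TGG GAG CGG GTT CAA CTT GAA GCA — no ATG→stop ORF.
Frame 2: TTC ATG AAT AAT AGG TCC TAC AAC TAT GGT CTA GGT GGG AGC GGG TTC AAC TTG AAG — no ATG→stop ORF.
Frame 3: TCA TGA ATA ATA GGT CCT ACA ACT ATG GTC TAG GTG GGA GCG GGT TCA ACT TGA AGC — ATG at 27, stop TAG at 33 → 9 nt.
Longest: frame 3, positions 27–35, 9 nt = 3 codons = 2 aa. → 2 amino acids.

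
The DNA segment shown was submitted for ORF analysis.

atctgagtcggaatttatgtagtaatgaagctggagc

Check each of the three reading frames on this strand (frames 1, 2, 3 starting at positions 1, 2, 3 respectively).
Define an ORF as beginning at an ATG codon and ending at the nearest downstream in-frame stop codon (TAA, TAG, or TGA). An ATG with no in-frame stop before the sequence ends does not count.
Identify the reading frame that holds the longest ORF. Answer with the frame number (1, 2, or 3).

Frame 1: ATC TGA GTC GGA ATT TAT GTA GTA ATG AAG CTG GAG — no ATG→stop ORF.
Frame 2: TCT GAG TCG GAA TTT ATG TAG TAA TGA AGC TGG AGC — ATG at 17, stop TAG at 20 → 6 nt.
Frame 3: CTG AGT CGG AAT TTA TGT AGT AAT GAA GCT GGA — no ATG→stop ORF.
Longest ORF is 6 nt in frame 2 (positions 17–22).

2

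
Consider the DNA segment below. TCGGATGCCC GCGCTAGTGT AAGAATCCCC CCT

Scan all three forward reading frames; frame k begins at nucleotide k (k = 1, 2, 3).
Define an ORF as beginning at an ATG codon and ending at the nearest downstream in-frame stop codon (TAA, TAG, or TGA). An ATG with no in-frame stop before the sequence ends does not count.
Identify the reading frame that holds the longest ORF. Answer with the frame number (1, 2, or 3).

Frame 1: TCG GAT GCC CGC GCT AGT GTA AGA ATC CCC CCT — no ATG→stop ORF.
Frame 2: CGG ATG CCC GCG CTA GTG TAA GAA TCC CCC — ATG at 5, stop TAA at 20 → 18 nt.
Frame 3: GGA TGC CCG CGC TAG TGT AAG AAT CCC CCC — no ATG→stop ORF.
Longest ORF is 18 nt in frame 2 (positions 5–22).

2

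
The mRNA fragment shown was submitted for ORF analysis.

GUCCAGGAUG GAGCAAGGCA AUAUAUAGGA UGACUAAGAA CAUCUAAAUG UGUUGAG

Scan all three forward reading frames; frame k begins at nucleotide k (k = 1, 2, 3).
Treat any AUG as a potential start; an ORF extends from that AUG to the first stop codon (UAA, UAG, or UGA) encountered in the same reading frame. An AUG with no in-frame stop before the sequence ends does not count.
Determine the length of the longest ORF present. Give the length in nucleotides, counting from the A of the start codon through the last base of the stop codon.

21

Frame 1: GUC CAG GAU GGA GCA AGG CAA UAU AUA GGA UGA CUA AGA ACA UCU AAA UGU GUU GAG — no AUG→stop ORF.
Frame 2: UCC AGG AUG GAG CAA GGC AAU AUA UAG GAU GAC UAA GAA CAU CUA AAU GUG UUG — AUG at 8, stop UAG at 26 → 21 nt.
Frame 3: CCA GGA UGG AGC AAG GCA AUA UAU AGG AUG ACU AAG AAC AUC UAA AUG UGU UGA — AUG at 30, stop UAA at 45 → 18 nt; AUG at 48, stop UGA at 54 → 9 nt.
Longest: frame 2, positions 8–28, 21 nt = 7 codons = 6 aa. → 21 nucleotides.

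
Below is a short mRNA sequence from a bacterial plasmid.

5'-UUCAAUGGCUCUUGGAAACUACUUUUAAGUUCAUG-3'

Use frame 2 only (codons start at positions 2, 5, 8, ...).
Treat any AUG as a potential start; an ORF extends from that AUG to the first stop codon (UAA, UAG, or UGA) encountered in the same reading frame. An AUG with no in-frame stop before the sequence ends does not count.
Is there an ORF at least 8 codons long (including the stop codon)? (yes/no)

Frame 2: UCA AUG GCU CUU GGA AAC UAC UUU UAA GUU CAU — AUG at 5, stop UAA at 26 → 24 nt.
Frame 2 has an ORF of 8 codons (positions 5–28) ≥ 8, so yes.

yes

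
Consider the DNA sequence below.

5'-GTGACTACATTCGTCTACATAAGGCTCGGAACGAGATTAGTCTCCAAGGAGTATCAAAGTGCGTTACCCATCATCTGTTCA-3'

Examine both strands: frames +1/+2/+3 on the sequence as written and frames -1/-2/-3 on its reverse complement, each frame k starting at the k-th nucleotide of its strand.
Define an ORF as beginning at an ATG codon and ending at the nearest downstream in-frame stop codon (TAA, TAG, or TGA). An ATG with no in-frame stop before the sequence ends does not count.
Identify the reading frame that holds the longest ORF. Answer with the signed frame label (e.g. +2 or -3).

Reverse complement (5'→3'): TGAACAGATGATGGGTAACGCACTTTGATACTCCTTGGAGACTAATCTCGTTCCGAGCCTTATGTAGACGAATGTAGTCAC
Frame +1: GTG ACT ACA TTC GTC TAC ATA AGG CTC GGA ACG AGA TTA GTC TCC AAG GAG TAT CAA AGT GCG TTA CCC ATC ATC TGT TCA — no ATG→stop ORF.
Frame +2: TGA CTA CAT TCG TCT ACA TAA GGC TCG GAA CGA GAT TAG TCT CCA AGG AGT ATC AAA GTG CGT TAC CCA TCA TCT GTT — no ATG→stop ORF.
Frame +3: GAC TAC ATT CGT CTA CAT AAG GCT CGG AAC GAG ATT AGT CTC CAA GGA GTA TCA AAG TGC GTT ACC CAT CAT CTG TTC — no ATG→stop ORF.
Frame -1: TGA ACA GAT GAT GGG TAA CGC ACT TTG ATA CTC CTT GGA GAC TAA TCT CGT TCC GAG CCT TAT GTA GAC GAA TGT AGT CAC — no ATG→stop ORF.
Frame -2: GAA CAG ATG ATG GGT AAC GCA CTT TGA TAC TCC TTG GAG ACT AAT CTC GTT CCG AGC CTT ATG TAG ACG AAT GTA GTC — ATG at 8, stop TGA at 26 → 21 nt; ATG at 11, stop TGA at 26 → 18 nt; ATG at 62, stop TAG at 65 → 6 nt.
Frame -3: AAC AGA TGA TGG GTA ACG CAC TTT GAT ACT CCT TGG AGA CTA ATC TCG TTC CGA GCC TTA TGT AGA CGA ATG TAG TCA — ATG at 72, stop TAG at 75 → 6 nt.
Longest ORF is 21 nt in frame -2 (positions 8–28).

-2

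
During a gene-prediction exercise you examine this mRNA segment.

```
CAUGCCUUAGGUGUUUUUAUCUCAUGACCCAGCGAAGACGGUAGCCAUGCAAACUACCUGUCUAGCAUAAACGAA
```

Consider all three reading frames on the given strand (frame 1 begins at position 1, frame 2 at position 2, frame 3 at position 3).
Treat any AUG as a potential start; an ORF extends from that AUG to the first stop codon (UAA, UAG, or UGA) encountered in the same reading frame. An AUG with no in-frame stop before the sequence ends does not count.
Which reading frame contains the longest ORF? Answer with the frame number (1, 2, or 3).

Frame 1: CAU GCC UUA GGU GUU UUU AUC UCA UGA CCC AGC GAA GAC GGU AGC CAU GCA AAC UAC CUG UCU AGC AUA AAC GAA — no AUG→stop ORF.
Frame 2: AUG CCU UAG GUG UUU UUA UCU CAU GAC CCA GCG AAG ACG GUA GCC AUG CAA ACU ACC UGU CUA GCA UAA ACG — AUG at 2, stop UAG at 8 → 9 nt; AUG at 47, stop UAA at 68 → 24 nt.
Frame 3: UGC CUU AGG UGU UUU UAU CUC AUG ACC CAG CGA AGA CGG UAG CCA UGC AAA CUA CCU GUC UAG CAU AAA CGA — AUG at 24, stop UAG at 42 → 21 nt.
Longest ORF is 24 nt in frame 2 (positions 47–70).

2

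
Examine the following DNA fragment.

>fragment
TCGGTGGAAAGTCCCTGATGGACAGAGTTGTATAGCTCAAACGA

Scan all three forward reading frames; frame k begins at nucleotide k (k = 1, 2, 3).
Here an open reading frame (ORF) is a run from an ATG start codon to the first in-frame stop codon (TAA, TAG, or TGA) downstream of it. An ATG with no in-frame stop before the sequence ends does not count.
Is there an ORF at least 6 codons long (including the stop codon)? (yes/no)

yes

Frame 1: TCG GTG GAA AGT CCC TGA TGG ACA GAG TTG TAT AGC TCA AAC — no ATG→stop ORF.
Frame 2: CGG TGG AAA GTC CCT GAT GGA CAG AGT TGT ATA GCT CAA ACG — no ATG→stop ORF.
Frame 3: GGT GGA AAG TCC CTG ATG GAC AGA GTT GTA TAG CTC AAA CGA — ATG at 18, stop TAG at 33 → 18 nt.
Frame 3 has an ORF of 6 codons (positions 18–35) ≥ 6, so yes.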